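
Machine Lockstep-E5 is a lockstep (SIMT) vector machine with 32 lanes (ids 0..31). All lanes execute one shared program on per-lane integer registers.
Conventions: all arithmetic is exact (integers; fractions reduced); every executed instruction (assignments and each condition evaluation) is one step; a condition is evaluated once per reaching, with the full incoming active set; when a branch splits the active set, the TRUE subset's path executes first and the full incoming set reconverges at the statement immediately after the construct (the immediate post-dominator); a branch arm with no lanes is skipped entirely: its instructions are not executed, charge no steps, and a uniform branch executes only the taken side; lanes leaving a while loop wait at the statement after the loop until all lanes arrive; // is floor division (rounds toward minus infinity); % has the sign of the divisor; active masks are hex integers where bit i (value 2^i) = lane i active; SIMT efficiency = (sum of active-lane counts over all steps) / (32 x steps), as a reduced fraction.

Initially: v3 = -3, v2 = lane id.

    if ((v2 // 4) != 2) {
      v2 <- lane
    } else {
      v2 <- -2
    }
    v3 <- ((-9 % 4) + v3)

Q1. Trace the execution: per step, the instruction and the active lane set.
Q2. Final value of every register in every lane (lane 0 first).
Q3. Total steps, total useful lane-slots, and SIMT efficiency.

step 0: eval ((v2 // 4) != 2)        0xffffffff
step 1: v2 <- lane                   0xfffff0ff
step 2: v2 <- -2                     0x00000f00
step 3: v3 <- ((-9 % 4) + v3)        0xffffffff

Answer: 4 steps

v3: 0,0,0,0,0,0,0,0,0,0,0,0,0,0,0,0,0,0,0,0,0,0,0,0,0,0,0,0,0,0,0,0
v2: 0,1,2,3,4,5,6,7,-2,-2,-2,-2,12,13,14,15,16,17,18,19,20,21,22,23,24,25,26,27,28,29,30,31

steps = 4; useful = 96; efficiency = 96/128 = 3/4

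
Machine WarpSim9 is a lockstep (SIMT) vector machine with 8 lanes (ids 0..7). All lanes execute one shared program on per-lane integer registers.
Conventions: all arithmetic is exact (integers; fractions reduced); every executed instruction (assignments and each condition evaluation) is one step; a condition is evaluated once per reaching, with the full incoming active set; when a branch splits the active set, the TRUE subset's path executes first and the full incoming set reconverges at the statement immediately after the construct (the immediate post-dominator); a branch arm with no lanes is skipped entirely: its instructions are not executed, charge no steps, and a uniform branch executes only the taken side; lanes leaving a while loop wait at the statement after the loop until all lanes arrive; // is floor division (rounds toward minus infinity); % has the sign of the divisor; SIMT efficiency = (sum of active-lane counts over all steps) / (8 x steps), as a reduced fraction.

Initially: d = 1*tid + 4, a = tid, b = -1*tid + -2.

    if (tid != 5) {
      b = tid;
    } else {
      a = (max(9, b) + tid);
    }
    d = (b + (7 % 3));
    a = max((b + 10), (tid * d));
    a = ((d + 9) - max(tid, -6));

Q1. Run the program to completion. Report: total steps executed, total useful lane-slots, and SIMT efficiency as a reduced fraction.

Answer: 6 steps, 40 useful, 5/6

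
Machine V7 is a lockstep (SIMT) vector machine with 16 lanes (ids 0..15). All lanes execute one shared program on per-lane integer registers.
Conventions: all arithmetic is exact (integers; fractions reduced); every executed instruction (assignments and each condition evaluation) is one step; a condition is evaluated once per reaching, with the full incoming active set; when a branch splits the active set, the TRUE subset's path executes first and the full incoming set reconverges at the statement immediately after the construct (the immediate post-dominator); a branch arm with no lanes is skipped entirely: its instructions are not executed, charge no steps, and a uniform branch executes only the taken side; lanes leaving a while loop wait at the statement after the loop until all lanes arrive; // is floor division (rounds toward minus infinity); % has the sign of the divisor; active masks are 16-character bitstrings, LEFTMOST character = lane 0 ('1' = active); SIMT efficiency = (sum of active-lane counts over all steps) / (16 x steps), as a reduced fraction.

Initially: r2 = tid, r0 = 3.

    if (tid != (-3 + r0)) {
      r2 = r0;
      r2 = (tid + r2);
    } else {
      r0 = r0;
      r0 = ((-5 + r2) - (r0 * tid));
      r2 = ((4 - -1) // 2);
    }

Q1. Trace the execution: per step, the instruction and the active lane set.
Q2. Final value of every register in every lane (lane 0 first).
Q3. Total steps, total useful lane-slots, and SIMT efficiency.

step 0: eval (tid != (-3 + r0))      1111111111111111
step 1: r2 <- r0                     0111111111111111
step 2: r2 <- (tid + r2)             0111111111111111
step 3: r0 <- r0                     1000000000000000
step 4: r0 <- ((-5 + r2) - (r0 * tid)) 1000000000000000
step 5: r2 <- ((4 - -1) // 2)        1000000000000000

Answer: 6 steps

r2: 2,4,5,6,7,8,9,10,11,12,13,14,15,16,17,18
r0: -5,3,3,3,3,3,3,3,3,3,3,3,3,3,3,3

steps = 6; useful = 49; efficiency = 49/96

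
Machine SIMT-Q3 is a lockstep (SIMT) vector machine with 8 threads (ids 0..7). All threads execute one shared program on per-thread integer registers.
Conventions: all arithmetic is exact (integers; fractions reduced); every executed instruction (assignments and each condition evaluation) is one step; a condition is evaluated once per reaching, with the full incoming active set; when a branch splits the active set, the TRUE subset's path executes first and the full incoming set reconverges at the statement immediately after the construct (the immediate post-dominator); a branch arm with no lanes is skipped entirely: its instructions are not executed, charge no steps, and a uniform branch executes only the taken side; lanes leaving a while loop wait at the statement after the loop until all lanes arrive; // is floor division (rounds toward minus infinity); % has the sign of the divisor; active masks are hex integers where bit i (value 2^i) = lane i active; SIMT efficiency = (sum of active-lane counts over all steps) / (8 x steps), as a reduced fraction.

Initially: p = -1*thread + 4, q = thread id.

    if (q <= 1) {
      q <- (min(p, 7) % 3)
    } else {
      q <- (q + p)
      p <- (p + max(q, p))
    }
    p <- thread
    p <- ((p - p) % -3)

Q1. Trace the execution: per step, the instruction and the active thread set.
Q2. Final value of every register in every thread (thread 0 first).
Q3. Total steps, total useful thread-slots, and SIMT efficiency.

step 0: eval (q <= 1)                0xff
step 1: q <- (min(p, 7) % 3)         0x03
step 2: q <- (q + p)                 0xfc
step 3: p <- (p + max(q, p))         0xfc
step 4: p <- thread                  0xff
step 5: p <- ((p - p) % -3)          0xff

Answer: 6 steps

p: 0,0,0,0,0,0,0,0
q: 1,0,4,4,4,4,4,4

steps = 6; useful = 38; efficiency = 38/48 = 19/24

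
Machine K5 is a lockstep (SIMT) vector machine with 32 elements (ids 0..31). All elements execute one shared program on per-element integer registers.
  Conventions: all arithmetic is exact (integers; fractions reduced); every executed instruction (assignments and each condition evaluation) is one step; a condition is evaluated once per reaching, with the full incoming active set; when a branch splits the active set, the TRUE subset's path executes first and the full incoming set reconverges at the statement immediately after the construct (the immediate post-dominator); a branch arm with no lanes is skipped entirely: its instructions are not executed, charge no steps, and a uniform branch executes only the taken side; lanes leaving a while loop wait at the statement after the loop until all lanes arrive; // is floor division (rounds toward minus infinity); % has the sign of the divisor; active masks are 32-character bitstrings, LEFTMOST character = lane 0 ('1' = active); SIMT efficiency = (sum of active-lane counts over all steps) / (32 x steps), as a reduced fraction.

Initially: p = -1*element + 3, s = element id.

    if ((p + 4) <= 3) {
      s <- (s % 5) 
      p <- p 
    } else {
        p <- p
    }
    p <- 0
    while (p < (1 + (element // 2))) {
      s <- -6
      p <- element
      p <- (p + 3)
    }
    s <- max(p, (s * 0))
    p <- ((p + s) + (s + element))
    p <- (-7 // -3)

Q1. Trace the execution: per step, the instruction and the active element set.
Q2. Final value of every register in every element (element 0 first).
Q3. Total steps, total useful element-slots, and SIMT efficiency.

step 0: eval ((p + 4) <= 3)          11111111111111111111111111111111
step 1: s <- (s % 5)                 00001111111111111111111111111111
step 2: p <- p                       00001111111111111111111111111111
step 3: p <- p                       11110000000000000000000000000000
step 4: p <- 0                       11111111111111111111111111111111
step 5: eval (p < (1 + (element // 2))) 11111111111111111111111111111111
step 6: s <- -6                      11111111111111111111111111111111
step 7: p <- element                 11111111111111111111111111111111
step 8: p <- (p + 3)                 11111111111111111111111111111111
step 9: eval (p < (1 + (element // 2))) 11111111111111111111111111111111
step 10: s <- max(p, (s * 0))         11111111111111111111111111111111
step 11: p <- ((p + s) + (s + element)) 11111111111111111111111111111111
step 12: p <- (-7 // -3)              11111111111111111111111111111111

Answer: 13 steps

p: 2,2,2,2,2,2,2,2,2,2,2,2,2,2,2,2,2,2,2,2,2,2,2,2,2,2,2,2,2,2,2,2
s: 3,4,5,6,7,8,9,10,11,12,13,14,15,16,17,18,19,20,21,22,23,24,25,26,27,28,29,30,31,32,33,34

steps = 13; useful = 380; efficiency = 380/416 = 95/104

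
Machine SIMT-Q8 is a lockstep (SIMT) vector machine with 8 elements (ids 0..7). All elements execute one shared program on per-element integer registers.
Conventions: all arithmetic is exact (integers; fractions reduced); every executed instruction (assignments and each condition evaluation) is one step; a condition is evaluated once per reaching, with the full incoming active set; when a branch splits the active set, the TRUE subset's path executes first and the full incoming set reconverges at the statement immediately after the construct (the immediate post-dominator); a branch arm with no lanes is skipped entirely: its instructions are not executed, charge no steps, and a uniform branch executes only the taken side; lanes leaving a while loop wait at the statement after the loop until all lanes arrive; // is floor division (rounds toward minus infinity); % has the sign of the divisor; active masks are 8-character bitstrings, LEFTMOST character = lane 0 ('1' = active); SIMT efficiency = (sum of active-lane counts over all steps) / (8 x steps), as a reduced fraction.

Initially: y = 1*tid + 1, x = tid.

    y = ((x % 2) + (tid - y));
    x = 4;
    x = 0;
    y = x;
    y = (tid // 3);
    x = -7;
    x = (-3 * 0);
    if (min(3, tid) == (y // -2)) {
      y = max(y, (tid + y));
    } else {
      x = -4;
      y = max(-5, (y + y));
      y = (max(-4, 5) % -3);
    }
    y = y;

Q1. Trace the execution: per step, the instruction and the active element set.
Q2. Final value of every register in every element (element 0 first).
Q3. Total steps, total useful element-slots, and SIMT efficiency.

step 0: y <- ((x % 2) + (tid - y))   11111111
step 1: x <- 4                       11111111
step 2: x <- 0                       11111111
step 3: y <- x                       11111111
step 4: y <- (tid // 3)              11111111
step 5: x <- -7                      11111111
step 6: x <- (-3 * 0)                11111111
step 7: eval (min(3, tid) == (y // -2)) 11111111
step 8: y <- max(y, (tid + y))       10000000
step 9: x <- -4                      01111111
step 10: y <- max(-5, (y + y))        01111111
step 11: y <- (max(-4, 5) % -3)       01111111
step 12: y <- y                       11111111

Answer: 13 steps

y: 0,-1,-1,-1,-1,-1,-1,-1
x: 0,-4,-4,-4,-4,-4,-4,-4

steps = 13; useful = 94; efficiency = 94/104 = 47/52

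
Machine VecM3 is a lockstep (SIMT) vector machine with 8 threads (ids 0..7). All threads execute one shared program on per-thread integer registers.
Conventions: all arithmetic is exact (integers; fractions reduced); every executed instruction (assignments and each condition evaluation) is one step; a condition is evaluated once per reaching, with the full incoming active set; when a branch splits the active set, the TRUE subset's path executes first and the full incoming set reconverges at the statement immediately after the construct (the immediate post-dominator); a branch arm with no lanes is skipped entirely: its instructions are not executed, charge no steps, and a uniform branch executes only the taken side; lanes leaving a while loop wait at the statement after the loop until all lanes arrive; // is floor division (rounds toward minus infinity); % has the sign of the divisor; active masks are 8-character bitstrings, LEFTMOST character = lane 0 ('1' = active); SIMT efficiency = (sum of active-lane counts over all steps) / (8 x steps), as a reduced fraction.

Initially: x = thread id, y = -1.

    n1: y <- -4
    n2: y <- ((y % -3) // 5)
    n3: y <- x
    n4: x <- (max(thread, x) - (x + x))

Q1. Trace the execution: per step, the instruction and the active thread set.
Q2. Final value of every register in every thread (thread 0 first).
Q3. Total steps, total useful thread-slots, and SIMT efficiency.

step 0: y <- -4                      11111111
step 1: y <- ((y % -3) // 5)         11111111
step 2: y <- x                       11111111
step 3: x <- (max(thread, x) - (x + x)) 11111111

Answer: 4 steps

x: 0,-1,-2,-3,-4,-5,-6,-7
y: 0,1,2,3,4,5,6,7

steps = 4; useful = 32; efficiency = 32/32 = 1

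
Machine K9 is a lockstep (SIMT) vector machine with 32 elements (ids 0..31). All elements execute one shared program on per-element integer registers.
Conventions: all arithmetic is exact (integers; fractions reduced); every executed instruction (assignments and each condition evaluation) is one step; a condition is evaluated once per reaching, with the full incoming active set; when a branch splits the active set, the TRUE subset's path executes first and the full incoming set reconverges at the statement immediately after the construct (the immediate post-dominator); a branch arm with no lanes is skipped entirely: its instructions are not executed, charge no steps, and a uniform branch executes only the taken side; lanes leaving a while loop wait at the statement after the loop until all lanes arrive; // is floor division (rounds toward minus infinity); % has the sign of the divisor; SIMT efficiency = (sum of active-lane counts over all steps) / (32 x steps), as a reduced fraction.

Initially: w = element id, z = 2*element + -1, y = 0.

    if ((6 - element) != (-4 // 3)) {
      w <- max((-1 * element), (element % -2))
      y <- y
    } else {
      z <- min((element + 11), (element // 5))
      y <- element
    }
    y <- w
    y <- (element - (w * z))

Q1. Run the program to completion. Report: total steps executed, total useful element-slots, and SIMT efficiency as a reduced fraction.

Answer: 7 steps, 160 useful, 5/7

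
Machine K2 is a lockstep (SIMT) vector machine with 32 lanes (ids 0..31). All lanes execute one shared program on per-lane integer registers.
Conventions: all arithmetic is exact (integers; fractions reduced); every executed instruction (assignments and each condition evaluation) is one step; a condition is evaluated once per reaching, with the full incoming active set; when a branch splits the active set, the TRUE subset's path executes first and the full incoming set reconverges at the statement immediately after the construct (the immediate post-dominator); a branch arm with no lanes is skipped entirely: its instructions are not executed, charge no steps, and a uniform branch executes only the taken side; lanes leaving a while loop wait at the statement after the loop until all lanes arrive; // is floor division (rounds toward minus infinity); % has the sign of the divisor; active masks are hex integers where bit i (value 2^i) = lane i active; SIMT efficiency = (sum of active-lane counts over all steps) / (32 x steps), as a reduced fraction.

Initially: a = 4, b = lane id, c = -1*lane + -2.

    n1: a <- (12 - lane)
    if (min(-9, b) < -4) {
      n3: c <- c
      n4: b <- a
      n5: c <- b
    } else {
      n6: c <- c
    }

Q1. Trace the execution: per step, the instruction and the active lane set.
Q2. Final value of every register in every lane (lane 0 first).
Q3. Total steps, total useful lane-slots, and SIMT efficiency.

step 0: a <- (12 - lane)             0xffffffff
step 1: eval (min(-9, b) < -4)       0xffffffff
step 2: c <- c                       0xffffffff
step 3: b <- a                       0xffffffff
step 4: c <- b                       0xffffffff

Answer: 5 steps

a: 12,11,10,9,8,7,6,5,4,3,2,1,0,-1,-2,-3,-4,-5,-6,-7,-8,-9,-10,-11,-12,-13,-14,-15,-16,-17,-18,-19
b: 12,11,10,9,8,7,6,5,4,3,2,1,0,-1,-2,-3,-4,-5,-6,-7,-8,-9,-10,-11,-12,-13,-14,-15,-16,-17,-18,-19
c: 12,11,10,9,8,7,6,5,4,3,2,1,0,-1,-2,-3,-4,-5,-6,-7,-8,-9,-10,-11,-12,-13,-14,-15,-16,-17,-18,-19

steps = 5; useful = 160; efficiency = 160/160 = 1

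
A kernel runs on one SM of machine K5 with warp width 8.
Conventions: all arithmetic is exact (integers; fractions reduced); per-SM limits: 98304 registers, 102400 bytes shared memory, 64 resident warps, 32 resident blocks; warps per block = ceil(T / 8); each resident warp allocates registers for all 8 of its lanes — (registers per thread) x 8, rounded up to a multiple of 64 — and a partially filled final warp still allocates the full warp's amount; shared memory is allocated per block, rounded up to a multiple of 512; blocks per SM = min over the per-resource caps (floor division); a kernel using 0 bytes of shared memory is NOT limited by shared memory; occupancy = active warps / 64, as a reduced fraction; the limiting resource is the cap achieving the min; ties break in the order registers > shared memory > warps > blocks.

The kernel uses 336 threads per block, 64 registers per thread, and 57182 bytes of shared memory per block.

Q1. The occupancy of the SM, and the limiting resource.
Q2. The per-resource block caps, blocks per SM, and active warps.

Answer: occupancy 21/32, limited by shared memory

registers: 4 blocks
shared memory: 1 block
warps: 1 block
blocks: 32 blocks

Answer: 1 block, 42 active warps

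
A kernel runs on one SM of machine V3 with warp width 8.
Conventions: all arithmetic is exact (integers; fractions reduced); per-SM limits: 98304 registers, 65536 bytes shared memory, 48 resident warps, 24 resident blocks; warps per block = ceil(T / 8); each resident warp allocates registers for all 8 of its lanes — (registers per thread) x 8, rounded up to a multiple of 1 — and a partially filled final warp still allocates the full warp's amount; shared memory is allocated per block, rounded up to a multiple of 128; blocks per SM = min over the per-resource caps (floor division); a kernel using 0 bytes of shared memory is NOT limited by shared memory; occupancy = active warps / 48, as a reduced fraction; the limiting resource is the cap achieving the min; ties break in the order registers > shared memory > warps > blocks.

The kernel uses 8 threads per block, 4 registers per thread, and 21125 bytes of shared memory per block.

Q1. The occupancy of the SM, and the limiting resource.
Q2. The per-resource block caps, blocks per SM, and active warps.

Answer: occupancy 1/16, limited by shared memory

registers: 3072 blocks
shared memory: 3 blocks
warps: 48 blocks
blocks: 24 blocks

Answer: 3 blocks, 3 active warps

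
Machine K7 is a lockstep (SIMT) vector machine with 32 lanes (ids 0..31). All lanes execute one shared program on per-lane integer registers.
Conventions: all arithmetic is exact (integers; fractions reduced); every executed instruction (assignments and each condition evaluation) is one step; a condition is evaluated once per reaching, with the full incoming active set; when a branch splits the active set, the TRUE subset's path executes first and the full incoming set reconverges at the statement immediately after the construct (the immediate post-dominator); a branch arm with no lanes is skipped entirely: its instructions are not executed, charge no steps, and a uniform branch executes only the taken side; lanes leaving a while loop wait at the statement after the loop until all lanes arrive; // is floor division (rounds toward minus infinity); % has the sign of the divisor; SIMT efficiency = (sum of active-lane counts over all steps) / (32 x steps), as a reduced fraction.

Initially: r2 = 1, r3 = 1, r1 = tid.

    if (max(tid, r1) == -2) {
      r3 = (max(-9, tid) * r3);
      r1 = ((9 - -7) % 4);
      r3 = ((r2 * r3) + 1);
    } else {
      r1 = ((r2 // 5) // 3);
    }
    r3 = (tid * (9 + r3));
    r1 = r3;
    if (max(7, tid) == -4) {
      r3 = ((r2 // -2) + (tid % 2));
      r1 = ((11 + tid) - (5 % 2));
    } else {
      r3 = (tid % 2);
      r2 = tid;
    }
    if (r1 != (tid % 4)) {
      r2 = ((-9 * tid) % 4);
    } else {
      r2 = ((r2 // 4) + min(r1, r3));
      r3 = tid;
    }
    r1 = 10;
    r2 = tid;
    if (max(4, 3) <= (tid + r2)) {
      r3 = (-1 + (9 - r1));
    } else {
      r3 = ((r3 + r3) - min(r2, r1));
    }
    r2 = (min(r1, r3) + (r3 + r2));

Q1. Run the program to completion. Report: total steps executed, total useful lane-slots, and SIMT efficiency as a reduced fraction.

Answer: 17 steps, 449 useful, 449/544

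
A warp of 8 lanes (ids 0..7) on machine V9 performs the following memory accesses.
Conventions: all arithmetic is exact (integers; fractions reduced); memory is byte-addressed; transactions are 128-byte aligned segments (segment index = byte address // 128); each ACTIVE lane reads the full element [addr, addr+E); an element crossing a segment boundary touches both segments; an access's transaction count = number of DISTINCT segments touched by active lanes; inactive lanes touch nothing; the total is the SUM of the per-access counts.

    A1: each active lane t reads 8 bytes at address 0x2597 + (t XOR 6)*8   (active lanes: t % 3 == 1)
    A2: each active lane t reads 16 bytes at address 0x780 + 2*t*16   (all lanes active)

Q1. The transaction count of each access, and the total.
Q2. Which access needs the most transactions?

A1: 1 transaction
A2: 2 transactions

Answer: 1,2; total 3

Answer: A2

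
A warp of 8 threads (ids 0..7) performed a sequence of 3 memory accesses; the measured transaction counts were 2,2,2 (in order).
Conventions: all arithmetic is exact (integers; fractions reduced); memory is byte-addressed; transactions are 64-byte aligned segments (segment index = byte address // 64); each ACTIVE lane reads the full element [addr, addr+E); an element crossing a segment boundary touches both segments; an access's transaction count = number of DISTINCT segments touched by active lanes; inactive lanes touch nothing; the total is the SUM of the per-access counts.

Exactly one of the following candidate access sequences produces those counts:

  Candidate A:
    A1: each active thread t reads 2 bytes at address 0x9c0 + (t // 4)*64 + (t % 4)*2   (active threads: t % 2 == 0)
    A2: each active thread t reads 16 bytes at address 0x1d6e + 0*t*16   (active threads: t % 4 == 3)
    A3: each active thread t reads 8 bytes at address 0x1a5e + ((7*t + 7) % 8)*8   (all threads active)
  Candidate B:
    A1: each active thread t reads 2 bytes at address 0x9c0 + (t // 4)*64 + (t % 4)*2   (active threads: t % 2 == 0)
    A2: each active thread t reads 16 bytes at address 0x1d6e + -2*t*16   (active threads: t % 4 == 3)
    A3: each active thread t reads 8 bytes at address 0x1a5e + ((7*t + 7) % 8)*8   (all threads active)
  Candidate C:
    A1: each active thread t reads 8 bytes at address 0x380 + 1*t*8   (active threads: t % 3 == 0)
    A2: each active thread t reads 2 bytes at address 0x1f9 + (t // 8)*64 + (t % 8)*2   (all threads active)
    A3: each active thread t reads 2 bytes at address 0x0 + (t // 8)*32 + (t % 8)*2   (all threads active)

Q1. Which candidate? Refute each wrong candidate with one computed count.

A: A2 gives 1 transaction, not 2
C: A1 gives 1 transaction, not 2
B: all counts match (2,2,2)

Answer: B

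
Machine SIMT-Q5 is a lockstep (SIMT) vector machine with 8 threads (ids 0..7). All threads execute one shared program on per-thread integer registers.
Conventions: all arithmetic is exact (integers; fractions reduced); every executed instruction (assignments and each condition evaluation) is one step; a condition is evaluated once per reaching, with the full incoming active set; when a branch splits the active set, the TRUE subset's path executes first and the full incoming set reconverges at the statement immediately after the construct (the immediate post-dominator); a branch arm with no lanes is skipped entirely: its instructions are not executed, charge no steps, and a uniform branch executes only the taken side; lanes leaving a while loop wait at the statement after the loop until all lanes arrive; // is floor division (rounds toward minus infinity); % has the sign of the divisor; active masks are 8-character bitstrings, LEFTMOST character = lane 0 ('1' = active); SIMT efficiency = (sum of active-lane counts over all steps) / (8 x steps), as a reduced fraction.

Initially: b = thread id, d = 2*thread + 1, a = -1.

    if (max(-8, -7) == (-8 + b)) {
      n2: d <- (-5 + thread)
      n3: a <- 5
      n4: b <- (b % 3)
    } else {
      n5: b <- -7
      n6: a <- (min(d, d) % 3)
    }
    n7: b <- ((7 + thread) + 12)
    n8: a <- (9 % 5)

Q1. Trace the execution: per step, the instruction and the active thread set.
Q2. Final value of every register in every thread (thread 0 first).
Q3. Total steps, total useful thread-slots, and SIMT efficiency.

step 0: eval (max(-8, -7) == (-8 + b)) 11111111
step 1: d <- (-5 + thread)           01000000
step 2: a <- 5                       01000000
step 3: b <- (b % 3)                 01000000
step 4: b <- -7                      10111111
step 5: a <- (min(d, d) % 3)         10111111
step 6: b <- ((7 + thread) + 12)     11111111
step 7: a <- (9 % 5)                 11111111

Answer: 8 steps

b: 19,20,21,22,23,24,25,26
d: 1,-4,5,7,9,11,13,15
a: 4,4,4,4,4,4,4,4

steps = 8; useful = 41; efficiency = 41/64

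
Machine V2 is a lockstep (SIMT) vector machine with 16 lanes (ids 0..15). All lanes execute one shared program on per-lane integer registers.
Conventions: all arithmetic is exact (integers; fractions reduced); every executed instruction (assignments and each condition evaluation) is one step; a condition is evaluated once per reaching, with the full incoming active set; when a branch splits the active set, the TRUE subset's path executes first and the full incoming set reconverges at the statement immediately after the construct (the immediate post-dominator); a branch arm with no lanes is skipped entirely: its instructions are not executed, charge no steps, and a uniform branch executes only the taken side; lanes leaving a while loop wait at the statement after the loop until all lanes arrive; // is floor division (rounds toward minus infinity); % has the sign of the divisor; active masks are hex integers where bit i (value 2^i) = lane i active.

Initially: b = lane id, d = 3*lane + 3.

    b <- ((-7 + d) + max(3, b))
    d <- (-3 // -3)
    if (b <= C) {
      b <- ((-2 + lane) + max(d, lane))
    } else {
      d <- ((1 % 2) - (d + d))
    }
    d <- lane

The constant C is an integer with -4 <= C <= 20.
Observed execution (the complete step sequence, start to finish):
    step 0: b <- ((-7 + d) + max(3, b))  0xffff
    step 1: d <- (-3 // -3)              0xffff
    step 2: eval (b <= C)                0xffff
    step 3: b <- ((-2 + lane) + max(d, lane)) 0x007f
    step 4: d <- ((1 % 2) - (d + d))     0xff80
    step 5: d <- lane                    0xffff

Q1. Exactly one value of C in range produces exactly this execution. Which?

Answer: C = 20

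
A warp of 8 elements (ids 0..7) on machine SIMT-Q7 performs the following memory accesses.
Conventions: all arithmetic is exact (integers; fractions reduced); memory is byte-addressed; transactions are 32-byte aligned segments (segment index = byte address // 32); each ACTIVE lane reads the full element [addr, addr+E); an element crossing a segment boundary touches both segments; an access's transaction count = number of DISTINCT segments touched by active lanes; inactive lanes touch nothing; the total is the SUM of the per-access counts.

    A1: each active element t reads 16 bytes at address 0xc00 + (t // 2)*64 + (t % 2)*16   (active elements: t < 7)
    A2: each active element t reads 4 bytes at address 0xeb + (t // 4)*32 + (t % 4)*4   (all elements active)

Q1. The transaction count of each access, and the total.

A1: 4 transactions
A2: 2 transactions

Answer: 4,2; total 6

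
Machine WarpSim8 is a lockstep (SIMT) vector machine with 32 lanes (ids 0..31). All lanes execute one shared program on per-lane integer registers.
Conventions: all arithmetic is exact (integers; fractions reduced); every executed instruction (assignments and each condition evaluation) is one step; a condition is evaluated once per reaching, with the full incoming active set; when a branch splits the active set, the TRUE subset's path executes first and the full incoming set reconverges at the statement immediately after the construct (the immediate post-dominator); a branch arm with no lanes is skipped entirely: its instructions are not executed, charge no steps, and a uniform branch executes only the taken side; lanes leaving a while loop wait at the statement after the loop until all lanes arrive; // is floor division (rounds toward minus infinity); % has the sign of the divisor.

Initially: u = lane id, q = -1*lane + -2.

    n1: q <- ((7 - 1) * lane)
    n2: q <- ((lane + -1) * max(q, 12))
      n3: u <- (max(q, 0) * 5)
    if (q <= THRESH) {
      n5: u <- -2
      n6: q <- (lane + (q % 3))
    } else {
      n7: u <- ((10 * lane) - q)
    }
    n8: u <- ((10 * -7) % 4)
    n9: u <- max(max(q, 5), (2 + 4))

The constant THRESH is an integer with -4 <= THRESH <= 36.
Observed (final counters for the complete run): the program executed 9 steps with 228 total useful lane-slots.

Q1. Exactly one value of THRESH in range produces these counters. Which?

Answer: THRESH = 36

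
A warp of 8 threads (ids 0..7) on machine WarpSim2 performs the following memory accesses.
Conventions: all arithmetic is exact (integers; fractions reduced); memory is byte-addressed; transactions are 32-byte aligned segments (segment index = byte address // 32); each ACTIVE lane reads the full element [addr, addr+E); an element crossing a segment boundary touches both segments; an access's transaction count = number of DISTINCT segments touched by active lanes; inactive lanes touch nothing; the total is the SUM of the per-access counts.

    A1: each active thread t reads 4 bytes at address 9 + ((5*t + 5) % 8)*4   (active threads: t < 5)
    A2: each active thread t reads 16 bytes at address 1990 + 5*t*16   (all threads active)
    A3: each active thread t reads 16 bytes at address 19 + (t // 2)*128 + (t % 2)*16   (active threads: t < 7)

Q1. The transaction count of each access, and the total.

A1: 2 transactions
A2: 12 transactions
A3: 8 transactions

Answer: 2,12,8; total 22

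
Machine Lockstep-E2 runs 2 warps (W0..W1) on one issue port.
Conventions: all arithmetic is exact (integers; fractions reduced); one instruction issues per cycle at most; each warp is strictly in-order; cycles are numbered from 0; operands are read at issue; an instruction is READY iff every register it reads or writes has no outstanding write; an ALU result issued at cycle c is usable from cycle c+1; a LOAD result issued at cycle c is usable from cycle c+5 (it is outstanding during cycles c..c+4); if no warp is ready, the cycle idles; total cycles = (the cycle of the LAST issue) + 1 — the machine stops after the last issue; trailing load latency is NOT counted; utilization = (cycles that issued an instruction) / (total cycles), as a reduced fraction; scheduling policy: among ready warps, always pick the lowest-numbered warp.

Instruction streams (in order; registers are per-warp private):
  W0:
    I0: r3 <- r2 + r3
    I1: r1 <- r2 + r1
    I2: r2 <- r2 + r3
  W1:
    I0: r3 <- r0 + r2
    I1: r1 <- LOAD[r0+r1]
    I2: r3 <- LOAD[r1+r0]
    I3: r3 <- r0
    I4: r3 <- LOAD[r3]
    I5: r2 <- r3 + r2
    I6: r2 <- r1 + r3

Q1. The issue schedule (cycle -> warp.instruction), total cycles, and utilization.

cycle 0: W0.I0
cycle 1: W0.I1
cycle 2: W0.I2
cycle 3: W1.I0
cycle 4: W1.I1
cycle 5: idle
cycle 6: idle
cycle 7: idle
cycle 8: idle
cycle 9: W1.I2
cycle 10: idle
cycle 11: idle
cycle 12: idle
cycle 13: idle
cycle 14: W1.I3
cycle 15: W1.I4
cycle 16: idle
cycle 17: idle
cycle 18: idle
cycle 19: idle
cycle 20: W1.I5
cycle 21: W1.I6

Answer: 22 cycles, utilization 5/11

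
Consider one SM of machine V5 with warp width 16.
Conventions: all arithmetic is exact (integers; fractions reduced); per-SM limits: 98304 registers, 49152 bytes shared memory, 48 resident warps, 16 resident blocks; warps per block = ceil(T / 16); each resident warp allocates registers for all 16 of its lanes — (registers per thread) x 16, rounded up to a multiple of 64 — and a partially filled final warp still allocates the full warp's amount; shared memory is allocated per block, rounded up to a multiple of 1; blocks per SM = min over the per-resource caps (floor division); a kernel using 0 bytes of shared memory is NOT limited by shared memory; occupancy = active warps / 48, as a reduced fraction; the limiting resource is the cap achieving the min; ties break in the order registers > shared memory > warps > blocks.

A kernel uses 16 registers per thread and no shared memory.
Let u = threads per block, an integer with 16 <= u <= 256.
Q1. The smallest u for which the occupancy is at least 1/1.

Answer: u = 33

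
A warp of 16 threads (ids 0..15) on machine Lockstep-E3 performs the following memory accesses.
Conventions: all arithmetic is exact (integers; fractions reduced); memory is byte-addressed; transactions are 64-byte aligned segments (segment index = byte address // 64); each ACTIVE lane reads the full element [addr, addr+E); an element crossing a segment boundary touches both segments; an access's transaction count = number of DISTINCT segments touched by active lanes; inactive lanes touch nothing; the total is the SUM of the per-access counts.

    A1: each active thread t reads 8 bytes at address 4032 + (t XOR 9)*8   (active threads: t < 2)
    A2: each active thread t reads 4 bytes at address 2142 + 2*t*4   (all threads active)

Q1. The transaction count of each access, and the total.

A1: 1 transaction
A2: 3 transactions

Answer: 1,3; total 4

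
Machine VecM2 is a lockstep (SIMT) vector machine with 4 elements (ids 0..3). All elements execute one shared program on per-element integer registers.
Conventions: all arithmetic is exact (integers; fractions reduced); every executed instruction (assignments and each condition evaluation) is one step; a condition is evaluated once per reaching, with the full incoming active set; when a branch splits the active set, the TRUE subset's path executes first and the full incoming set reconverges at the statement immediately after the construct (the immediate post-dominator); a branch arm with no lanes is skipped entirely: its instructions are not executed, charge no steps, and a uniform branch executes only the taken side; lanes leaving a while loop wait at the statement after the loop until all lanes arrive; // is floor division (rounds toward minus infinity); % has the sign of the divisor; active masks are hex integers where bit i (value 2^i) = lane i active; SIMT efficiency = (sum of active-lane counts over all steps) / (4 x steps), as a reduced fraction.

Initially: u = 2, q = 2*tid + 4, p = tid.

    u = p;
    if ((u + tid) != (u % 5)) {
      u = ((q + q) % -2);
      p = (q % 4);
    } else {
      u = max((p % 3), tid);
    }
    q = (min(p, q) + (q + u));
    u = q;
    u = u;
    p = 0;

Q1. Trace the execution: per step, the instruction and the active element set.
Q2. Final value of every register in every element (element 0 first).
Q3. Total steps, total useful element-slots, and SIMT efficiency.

step 0: u <- p                       0xf
step 1: eval ((u + tid) != (u % 5))  0xf
step 2: u <- ((q + q) % -2)          0xe
step 3: p <- (q % 4)                 0xe
step 4: u <- max((p % 3), tid)       0x1
step 5: q <- (min(p, q) + (q + u))   0xf
step 6: u <- q                       0xf
step 7: u <- u                       0xf
step 8: p <- 0                       0xf

Answer: 9 steps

u: 4,8,8,12
q: 4,8,8,12
p: 0,0,0,0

steps = 9; useful = 31; efficiency = 31/36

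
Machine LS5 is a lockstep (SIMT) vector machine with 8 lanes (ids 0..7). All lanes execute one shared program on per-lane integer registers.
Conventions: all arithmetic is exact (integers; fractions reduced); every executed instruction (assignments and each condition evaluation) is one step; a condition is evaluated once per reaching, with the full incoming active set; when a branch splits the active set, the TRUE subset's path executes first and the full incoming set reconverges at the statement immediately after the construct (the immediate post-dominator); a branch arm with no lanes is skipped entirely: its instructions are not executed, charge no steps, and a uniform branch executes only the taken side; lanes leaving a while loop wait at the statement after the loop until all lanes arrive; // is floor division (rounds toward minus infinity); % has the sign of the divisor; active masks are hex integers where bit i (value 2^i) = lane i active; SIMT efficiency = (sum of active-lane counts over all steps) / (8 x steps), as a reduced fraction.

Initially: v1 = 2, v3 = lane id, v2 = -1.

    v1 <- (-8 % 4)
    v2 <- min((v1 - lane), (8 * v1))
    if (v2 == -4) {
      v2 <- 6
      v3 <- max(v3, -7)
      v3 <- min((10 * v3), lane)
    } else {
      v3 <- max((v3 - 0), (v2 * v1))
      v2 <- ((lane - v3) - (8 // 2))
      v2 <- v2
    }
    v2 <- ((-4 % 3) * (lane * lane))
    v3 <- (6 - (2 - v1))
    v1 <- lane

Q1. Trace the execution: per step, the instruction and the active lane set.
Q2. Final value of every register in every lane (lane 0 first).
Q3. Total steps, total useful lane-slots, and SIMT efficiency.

step 0: v1 <- (-8 % 4)               0xff
step 1: v2 <- min((v1 - lane), (8 * v1)) 0xff
step 2: eval (v2 == -4)              0xff
step 3: v2 <- 6                      0x10
step 4: v3 <- max(v3, -7)            0x10
step 5: v3 <- min((10 * v3), lane)   0x10
step 6: v3 <- max((v3 - 0), (v2 * v1)) 0xef
step 7: v2 <- ((lane - v3) - (8 // 2)) 0xef
step 8: v2 <- v2                     0xef
step 9: v2 <- ((-4 % 3) * (lane * lane)) 0xff
step 10: v3 <- (6 - (2 - v1))         0xff
step 11: v1 <- lane                   0xff

Answer: 12 steps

v1: 0,1,2,3,4,5,6,7
v3: 4,4,4,4,4,4,4,4
v2: 0,2,8,18,32,50,72,98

steps = 12; useful = 72; efficiency = 72/96 = 3/4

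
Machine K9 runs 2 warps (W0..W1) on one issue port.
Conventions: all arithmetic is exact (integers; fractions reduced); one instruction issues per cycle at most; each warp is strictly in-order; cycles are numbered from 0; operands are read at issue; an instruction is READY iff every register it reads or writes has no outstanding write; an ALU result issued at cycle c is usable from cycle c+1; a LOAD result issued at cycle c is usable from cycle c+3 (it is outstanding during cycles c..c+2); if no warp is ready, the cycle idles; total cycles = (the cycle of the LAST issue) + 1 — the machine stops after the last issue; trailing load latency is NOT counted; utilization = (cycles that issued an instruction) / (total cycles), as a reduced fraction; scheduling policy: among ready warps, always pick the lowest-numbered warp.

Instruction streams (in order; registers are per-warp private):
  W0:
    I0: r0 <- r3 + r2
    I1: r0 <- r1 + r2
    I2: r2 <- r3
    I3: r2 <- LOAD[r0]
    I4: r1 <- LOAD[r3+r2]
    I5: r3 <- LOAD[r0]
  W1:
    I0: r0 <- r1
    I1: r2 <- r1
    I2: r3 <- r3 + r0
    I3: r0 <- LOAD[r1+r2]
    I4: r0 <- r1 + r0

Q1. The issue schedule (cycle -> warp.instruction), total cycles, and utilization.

cycle 0: W0.I0
cycle 1: W0.I1
cycle 2: W0.I2
cycle 3: W0.I3
cycle 4: W1.I0
cycle 5: W1.I1
cycle 6: W0.I4
cycle 7: W0.I5
cycle 8: W1.I2
cycle 9: W1.I3
cycle 10: idle
cycle 11: idle
cycle 12: W1.I4

Answer: 13 cycles, utilization 11/13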